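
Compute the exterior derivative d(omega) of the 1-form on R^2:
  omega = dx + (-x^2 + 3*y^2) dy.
d(omega) = (-2*x) dx ∧ dy

For a 1-form omega = sum_i f_i dx_i, the exterior derivative is
  d(omega) = sum_{i < j} (∂f_j/∂x_i - ∂f_i/∂x_j) dx_i ∧ dx_j.
  coefficient of dx ∧ dy: ∂f_2/∂x - ∂f_1/∂y = ∂(-x^2 + 3*y^2)/∂x - ∂(1)/∂y = -2*x
Assembling: d(omega) = (-2*x) dx ∧ dy.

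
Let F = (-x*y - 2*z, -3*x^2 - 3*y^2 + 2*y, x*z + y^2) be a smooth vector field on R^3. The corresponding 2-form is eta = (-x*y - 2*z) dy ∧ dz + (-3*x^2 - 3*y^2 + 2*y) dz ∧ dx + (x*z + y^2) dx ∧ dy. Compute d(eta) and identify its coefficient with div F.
d(eta) = (x - 7*y + 2) dx ∧ dy ∧ dz; div F = x - 7*y + 2

For a 2-form in R^3 of the form above, applying d gives a 3-form with coefficient ∂P/∂x + ∂Q/∂y + ∂R/∂z:
  ∂P/∂x = -y
  ∂Q/∂y = 2 - 6*y
  ∂R/∂z = x
Sum = x - 7*y + 2, which is exactly div F.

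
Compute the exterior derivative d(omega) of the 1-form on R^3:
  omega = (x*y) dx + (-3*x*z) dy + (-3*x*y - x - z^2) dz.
d(omega) = (-x - 3*z) dx ∧ dy + (-3*y - 1) dx ∧ dz

For a 1-form omega = sum_i f_i dx_i, the exterior derivative is
  d(omega) = sum_{i < j} (∂f_j/∂x_i - ∂f_i/∂x_j) dx_i ∧ dx_j.
  coefficient of dx ∧ dy: ∂f_2/∂x - ∂f_1/∂y = ∂(-3*x*z)/∂x - ∂(x*y)/∂y = -x - 3*z
  coefficient of dx ∧ dz: ∂f_3/∂x - ∂f_1/∂z = ∂(-3*x*y - x - z^2)/∂x - ∂(x*y)/∂z = -3*y - 1
Assembling: d(omega) = (-x - 3*z) dx ∧ dy + (-3*y - 1) dx ∧ dz.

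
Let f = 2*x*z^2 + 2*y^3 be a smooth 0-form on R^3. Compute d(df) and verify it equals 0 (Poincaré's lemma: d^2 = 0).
d(df) = 0

Step 1: df = sum_i (∂f/∂x_i) dx_i = (2*z^2) dx + (6*y^2) dy + (4*x*z) dz.
Step 2: Apply d again. Using the 1-form formula, the coefficient of dx ∧ dy in d(df) is ∂^2 f/∂x ∂y - ∂^2 f/∂y ∂x = (0) - (0) = 0 (equality of mixed partials for smooth f).
Similarly for dx ∧ dz and dy ∧ dz — all coefficients vanish. So d(df) = 0.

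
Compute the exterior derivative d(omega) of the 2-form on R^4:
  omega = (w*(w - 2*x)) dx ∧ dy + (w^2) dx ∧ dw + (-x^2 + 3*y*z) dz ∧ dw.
d(omega) = (2*w - 2*x) dx ∧ dy ∧ dw + (-2*x) dx ∧ dz ∧ dw + (3*z) dy ∧ dz ∧ dw

For a 2-form omega = sum_{i<j} g_{ij} dx_i ∧ dx_j, the exterior derivative is
  d(omega) = sum_{i<j} d(g_{ij}) ∧ dx_i ∧ dx_j = sum_{i<j, k} (∂g_{ij}/∂x_k) dx_k ∧ dx_i ∧ dx_j.
Expand each term, using dx_k ∧ dx_i ∧ dx_j = sgn(permutation) dx_{(a)} ∧ dx_{(b)} ∧ dx_{(c)} with (a < b < c) sorted:
  d(w*(w - 2*x)) includes (∂/∂w)(w*(w - 2*x)) dw = (2*w - 2*x) dw, which multiplied by dx ∧ dy gives (2*w - 2*x) dx ∧ dy ∧ dw
  d(-x^2 + 3*y*z) includes (∂/∂x)(-x^2 + 3*y*z) dx = (-2*x) dx, which multiplied by dz ∧ dw gives (-2*x) dx ∧ dz ∧ dw
  d(-x^2 + 3*y*z) includes (∂/∂y)(-x^2 + 3*y*z) dy = (3*z) dy, which multiplied by dz ∧ dw gives (3*z) dy ∧ dz ∧ dw
Collecting like 3-forms: d(omega) = (2*w - 2*x) dx ∧ dy ∧ dw + (-2*x) dx ∧ dz ∧ dw + (3*z) dy ∧ dz ∧ dw.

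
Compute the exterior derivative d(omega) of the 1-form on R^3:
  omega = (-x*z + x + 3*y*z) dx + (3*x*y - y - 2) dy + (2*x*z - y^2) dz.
d(omega) = (3*y - 3*z) dx ∧ dy + (x - 3*y + 2*z) dx ∧ dz + (-2*y) dy ∧ dz

For a 1-form omega = sum_i f_i dx_i, the exterior derivative is
  d(omega) = sum_{i < j} (∂f_j/∂x_i - ∂f_i/∂x_j) dx_i ∧ dx_j.
  coefficient of dx ∧ dy: ∂f_2/∂x - ∂f_1/∂y = ∂(3*x*y - y - 2)/∂x - ∂(-x*z + x + 3*y*z)/∂y = 3*y - 3*z
  coefficient of dx ∧ dz: ∂f_3/∂x - ∂f_1/∂z = ∂(2*x*z - y^2)/∂x - ∂(-x*z + x + 3*y*z)/∂z = x - 3*y + 2*z
  coefficient of dy ∧ dz: ∂f_3/∂y - ∂f_2/∂z = ∂(2*x*z - y^2)/∂y - ∂(3*x*y - y - 2)/∂z = -2*y
Assembling: d(omega) = (3*y - 3*z) dx ∧ dy + (x - 3*y + 2*z) dx ∧ dz + (-2*y) dy ∧ dz.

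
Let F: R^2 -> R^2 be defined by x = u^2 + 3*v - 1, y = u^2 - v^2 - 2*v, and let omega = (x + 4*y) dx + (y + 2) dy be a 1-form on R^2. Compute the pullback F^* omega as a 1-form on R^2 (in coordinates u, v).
F^* omega = (2*u*(6*u^2 - 5*v^2 - 7*v + 1)) du + (-2*u^2*v + 13*u^2 + 2*v^3 - 6*v^2 - 15*v - 7) dv

Using F^*(f dg) = (f ∘ F) d(g ∘ F), substitute each coordinate x_i by F_i(u, v) in f_i, and replace dx_i by d F_i = (∂F_i/∂u) du + (∂F_i/∂v) dv.
  For the x component: f_1(F) = 5*u^2 - 4*v^2 - 5*v - 1; d F_1 = (2*u) du + (3) dv
  For the y component: f_2(F) = u^2 - v^2 - 2*v + 2; d F_2 = (2*u) du + (-2*v - 2) dv
Combining and collecting du, dv coefficients:
  coeff of du: 2*u*(6*u^2 - 5*v^2 - 7*v + 1)
  coeff of dv: -2*u^2*v + 13*u^2 + 2*v^3 - 6*v^2 - 15*v - 7
F^* omega = (2*u*(6*u^2 - 5*v^2 - 7*v + 1)) du + (-2*u^2*v + 13*u^2 + 2*v^3 - 6*v^2 - 15*v - 7) dv.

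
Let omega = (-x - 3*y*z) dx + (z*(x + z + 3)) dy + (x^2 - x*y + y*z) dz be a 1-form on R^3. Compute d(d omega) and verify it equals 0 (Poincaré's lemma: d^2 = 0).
d(d omega) = 0

Step 1: d omega = sum_{i<j} (∂f_j/∂x_i - ∂f_i/∂x_j) dx_i ∧ dx_j:
  coeff of dx ∧ dy: 4*z
  coeff of dx ∧ dz: 2*x + 2*y
  coeff of dy ∧ dz: -2*x - z - 3
Step 2: Apply d again to each 2-form coefficient. The only possible 3-form in R^3 is dx ∧ dy ∧ dz, with coefficient
  ∂(coeff of dy∧dz)/∂x - ∂(coeff of dx∧dz)/∂y + ∂(coeff of dx∧dy)/∂z
  = ∂/∂x (-2*x - z - 3) - ∂/∂y (2*x + 2*y) + ∂/∂z (4*z).
Each of these terms simplifies to sums of mixed partials that cancel in pairs. The result is 0 (by equality of mixed partials for smooth functions — Schwarz / Clairaut).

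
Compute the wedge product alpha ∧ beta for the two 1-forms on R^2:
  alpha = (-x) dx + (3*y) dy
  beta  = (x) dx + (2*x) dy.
alpha ∧ beta = (-x*(2*x + 3*y)) dx ∧ dy

Distribute the wedge, using dx_i ∧ dx_j = -dx_j ∧ dx_i and dx_i ∧ dx_i = 0. For each pair (i, j) with i < j, the coefficient of dx_i ∧ dx_j in alpha ∧ beta is (alpha_i * beta_j - alpha_j * beta_i). Collecting: alpha ∧ beta = (-x*(2*x + 3*y)) dx ∧ dy.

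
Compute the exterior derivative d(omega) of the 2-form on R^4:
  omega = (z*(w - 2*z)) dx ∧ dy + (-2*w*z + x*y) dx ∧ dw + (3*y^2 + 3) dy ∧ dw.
d(omega) = (w - 4*z) dx ∧ dy ∧ dz + (-x + z) dx ∧ dy ∧ dw + (2*w) dx ∧ dz ∧ dw

For a 2-form omega = sum_{i<j} g_{ij} dx_i ∧ dx_j, the exterior derivative is
  d(omega) = sum_{i<j} d(g_{ij}) ∧ dx_i ∧ dx_j = sum_{i<j, k} (∂g_{ij}/∂x_k) dx_k ∧ dx_i ∧ dx_j.
Expand each term, using dx_k ∧ dx_i ∧ dx_j = sgn(permutation) dx_{(a)} ∧ dx_{(b)} ∧ dx_{(c)} with (a < b < c) sorted:
  d(z*(w - 2*z)) includes (∂/∂z)(z*(w - 2*z)) dz = (w - 4*z) dz, which multiplied by dx ∧ dy gives (w - 4*z) dx ∧ dy ∧ dz
  d(z*(w - 2*z)) includes (∂/∂w)(z*(w - 2*z)) dw = (z) dw, which multiplied by dx ∧ dy gives (z) dx ∧ dy ∧ dw
  d(-2*w*z + x*y) includes (∂/∂y)(-2*w*z + x*y) dy = (x) dy, which multiplied by dx ∧ dw gives (-x) dx ∧ dy ∧ dw
  d(-2*w*z + x*y) includes (∂/∂z)(-2*w*z + x*y) dz = (-2*w) dz, which multiplied by dx ∧ dw gives (2*w) dx ∧ dz ∧ dw
Collecting like 3-forms: d(omega) = (w - 4*z) dx ∧ dy ∧ dz + (-x + z) dx ∧ dy ∧ dw + (2*w) dx ∧ dz ∧ dw.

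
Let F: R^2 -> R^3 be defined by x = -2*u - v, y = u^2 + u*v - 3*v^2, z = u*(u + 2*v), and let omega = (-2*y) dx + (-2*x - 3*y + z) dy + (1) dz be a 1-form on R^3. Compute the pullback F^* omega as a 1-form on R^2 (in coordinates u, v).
F^* omega = (-4*u^3 - 4*u^2*v + 12*u^2 + 17*u*v^2 + 12*u*v + 2*u + 9*v^3 - 10*v^2 + 2*v) du + (-2*u^3 + 11*u^2*v + 6*u^2 + 15*u*v^2 - 20*u*v + 2*u - 54*v^3 - 18*v^2) dv

Using F^*(f dg) = (f ∘ F) d(g ∘ F), substitute each coordinate x_i by F_i(u, v) in f_i, and replace dx_i by d F_i = (∂F_i/∂u) du + (∂F_i/∂v) dv.
  For the x component: f_1(F) = -2*u^2 - 2*u*v + 6*v^2; d F_1 = (-2) du + (-1) dv
  For the y component: f_2(F) = -2*u^2 - u*v + 4*u + 9*v^2 + 2*v; d F_2 = (2*u + v) du + (u - 6*v) dv
  For the z component: f_3(F) = 1; d F_3 = (2*u + 2*v) du + (2*u) dv
Combining and collecting du, dv coefficients:
  coeff of du: -4*u^3 - 4*u^2*v + 12*u^2 + 17*u*v^2 + 12*u*v + 2*u + 9*v^3 - 10*v^2 + 2*v
  coeff of dv: -2*u^3 + 11*u^2*v + 6*u^2 + 15*u*v^2 - 20*u*v + 2*u - 54*v^3 - 18*v^2
F^* omega = (-4*u^3 - 4*u^2*v + 12*u^2 + 17*u*v^2 + 12*u*v + 2*u + 9*v^3 - 10*v^2 + 2*v) du + (-2*u^3 + 11*u^2*v + 6*u^2 + 15*u*v^2 - 20*u*v + 2*u - 54*v^3 - 18*v^2) dv.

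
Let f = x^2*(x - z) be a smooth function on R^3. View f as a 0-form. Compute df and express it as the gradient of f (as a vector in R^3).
df = (x*(3*x - 2*z)) dx + (0) dy + (-x^2) dz; grad f = (x*(3*x - 2*z), 0, -x^2)

For a 0-form f, d f = (∂f/∂x) dx + (∂f/∂y) dy + (∂f/∂z) dz. The components of the vector representation are exactly the entries of grad f in Cartesian coordinates:
  ∂f/∂x = x*(3*x - 2*z)
  ∂f/∂y = 0
  ∂f/∂z = -x^2.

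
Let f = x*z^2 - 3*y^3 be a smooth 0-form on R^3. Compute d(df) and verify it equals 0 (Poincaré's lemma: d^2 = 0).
d(df) = 0

Step 1: df = sum_i (∂f/∂x_i) dx_i = (z^2) dx + (-9*y^2) dy + (2*x*z) dz.
Step 2: Apply d again. Using the 1-form formula, the coefficient of dx ∧ dy in d(df) is ∂^2 f/∂x ∂y - ∂^2 f/∂y ∂x = (0) - (0) = 0 (equality of mixed partials for smooth f).
Similarly for dx ∧ dz and dy ∧ dz — all coefficients vanish. So d(df) = 0.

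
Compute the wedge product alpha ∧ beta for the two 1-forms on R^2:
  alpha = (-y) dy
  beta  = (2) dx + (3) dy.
alpha ∧ beta = (2*y) dx ∧ dy

Distribute the wedge, using dx_i ∧ dx_j = -dx_j ∧ dx_i and dx_i ∧ dx_i = 0. For each pair (i, j) with i < j, the coefficient of dx_i ∧ dx_j in alpha ∧ beta is (alpha_i * beta_j - alpha_j * beta_i). Collecting: alpha ∧ beta = (2*y) dx ∧ dy.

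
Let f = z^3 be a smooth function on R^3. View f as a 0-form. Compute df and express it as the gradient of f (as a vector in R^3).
df = (0) dx + (0) dy + (3*z^2) dz; grad f = (0, 0, 3*z^2)

For a 0-form f, d f = (∂f/∂x) dx + (∂f/∂y) dy + (∂f/∂z) dz. The components of the vector representation are exactly the entries of grad f in Cartesian coordinates:
  ∂f/∂x = 0
  ∂f/∂y = 0
  ∂f/∂z = 3*z^2.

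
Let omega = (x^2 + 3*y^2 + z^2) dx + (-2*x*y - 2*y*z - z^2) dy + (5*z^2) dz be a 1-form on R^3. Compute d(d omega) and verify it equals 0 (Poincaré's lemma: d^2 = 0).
d(d omega) = 0

Step 1: d omega = sum_{i<j} (∂f_j/∂x_i - ∂f_i/∂x_j) dx_i ∧ dx_j:
  coeff of dx ∧ dy: -8*y
  coeff of dx ∧ dz: -2*z
  coeff of dy ∧ dz: 2*y + 2*z
Step 2: Apply d again to each 2-form coefficient. The only possible 3-form in R^3 is dx ∧ dy ∧ dz, with coefficient
  ∂(coeff of dy∧dz)/∂x - ∂(coeff of dx∧dz)/∂y + ∂(coeff of dx∧dy)/∂z
  = ∂/∂x (2*y + 2*z) - ∂/∂y (-2*z) + ∂/∂z (-8*y).
Each of these terms simplifies to sums of mixed partials that cancel in pairs. The result is 0 (by equality of mixed partials for smooth functions — Schwarz / Clairaut).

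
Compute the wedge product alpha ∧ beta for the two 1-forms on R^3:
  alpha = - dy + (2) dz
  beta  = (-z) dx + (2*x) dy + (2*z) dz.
alpha ∧ beta = (-z) dx ∧ dy + (-4*x - 2*z) dy ∧ dz + (2*z) dx ∧ dz

Distribute the wedge, using dx_i ∧ dx_j = -dx_j ∧ dx_i and dx_i ∧ dx_i = 0. For each pair (i, j) with i < j, the coefficient of dx_i ∧ dx_j in alpha ∧ beta is (alpha_i * beta_j - alpha_j * beta_i). Collecting: alpha ∧ beta = (-z) dx ∧ dy + (-4*x - 2*z) dy ∧ dz + (2*z) dx ∧ dz.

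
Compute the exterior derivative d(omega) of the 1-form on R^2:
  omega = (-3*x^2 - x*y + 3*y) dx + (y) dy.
d(omega) = (x - 3) dx ∧ dy

For a 1-form omega = sum_i f_i dx_i, the exterior derivative is
  d(omega) = sum_{i < j} (∂f_j/∂x_i - ∂f_i/∂x_j) dx_i ∧ dx_j.
  coefficient of dx ∧ dy: ∂f_2/∂x - ∂f_1/∂y = ∂(y)/∂x - ∂(-3*x^2 - x*y + 3*y)/∂y = x - 3
Assembling: d(omega) = (x - 3) dx ∧ dy.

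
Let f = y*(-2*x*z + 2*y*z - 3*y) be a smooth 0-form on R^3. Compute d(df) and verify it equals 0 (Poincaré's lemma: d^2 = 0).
d(df) = 0

Step 1: df = sum_i (∂f/∂x_i) dx_i = (-2*y*z) dx + (-2*x*z + 4*y*z - 6*y) dy + (2*y*(-x + y)) dz.
Step 2: Apply d again. Using the 1-form formula, the coefficient of dx ∧ dy in d(df) is ∂^2 f/∂x ∂y - ∂^2 f/∂y ∂x = (-2*z) - (-2*z) = 0 (equality of mixed partials for smooth f).
Similarly for dx ∧ dz and dy ∧ dz — all coefficients vanish. So d(df) = 0.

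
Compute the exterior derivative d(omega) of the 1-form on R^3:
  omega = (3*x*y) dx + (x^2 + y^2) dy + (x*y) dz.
d(omega) = (-x) dx ∧ dy + (y) dx ∧ dz + (x) dy ∧ dz

For a 1-form omega = sum_i f_i dx_i, the exterior derivative is
  d(omega) = sum_{i < j} (∂f_j/∂x_i - ∂f_i/∂x_j) dx_i ∧ dx_j.
  coefficient of dx ∧ dy: ∂f_2/∂x - ∂f_1/∂y = ∂(x^2 + y^2)/∂x - ∂(3*x*y)/∂y = -x
  coefficient of dx ∧ dz: ∂f_3/∂x - ∂f_1/∂z = ∂(x*y)/∂x - ∂(3*x*y)/∂z = y
  coefficient of dy ∧ dz: ∂f_3/∂y - ∂f_2/∂z = ∂(x*y)/∂y - ∂(x^2 + y^2)/∂z = x
Assembling: d(omega) = (-x) dx ∧ dy + (y) dx ∧ dz + (x) dy ∧ dz.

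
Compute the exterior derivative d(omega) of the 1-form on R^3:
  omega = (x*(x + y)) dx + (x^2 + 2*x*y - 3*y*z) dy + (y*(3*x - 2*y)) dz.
d(omega) = (x + 2*y) dx ∧ dy + (3*y) dx ∧ dz + (3*x - y) dy ∧ dz

For a 1-form omega = sum_i f_i dx_i, the exterior derivative is
  d(omega) = sum_{i < j} (∂f_j/∂x_i - ∂f_i/∂x_j) dx_i ∧ dx_j.
  coefficient of dx ∧ dy: ∂f_2/∂x - ∂f_1/∂y = ∂(x^2 + 2*x*y - 3*y*z)/∂x - ∂(x*(x + y))/∂y = x + 2*y
  coefficient of dx ∧ dz: ∂f_3/∂x - ∂f_1/∂z = ∂(y*(3*x - 2*y))/∂x - ∂(x*(x + y))/∂z = 3*y
  coefficient of dy ∧ dz: ∂f_3/∂y - ∂f_2/∂z = ∂(y*(3*x - 2*y))/∂y - ∂(x^2 + 2*x*y - 3*y*z)/∂z = 3*x - y
Assembling: d(omega) = (x + 2*y) dx ∧ dy + (3*y) dx ∧ dz + (3*x - y) dy ∧ dz.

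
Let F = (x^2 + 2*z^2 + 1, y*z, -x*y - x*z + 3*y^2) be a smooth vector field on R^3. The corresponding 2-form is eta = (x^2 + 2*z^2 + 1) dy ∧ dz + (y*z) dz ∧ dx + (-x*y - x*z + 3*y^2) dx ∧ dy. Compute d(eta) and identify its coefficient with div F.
d(eta) = (x + z) dx ∧ dy ∧ dz; div F = x + z

For a 2-form in R^3 of the form above, applying d gives a 3-form with coefficient ∂P/∂x + ∂Q/∂y + ∂R/∂z:
  ∂P/∂x = 2*x
  ∂Q/∂y = z
  ∂R/∂z = -x
Sum = x + z, which is exactly div F.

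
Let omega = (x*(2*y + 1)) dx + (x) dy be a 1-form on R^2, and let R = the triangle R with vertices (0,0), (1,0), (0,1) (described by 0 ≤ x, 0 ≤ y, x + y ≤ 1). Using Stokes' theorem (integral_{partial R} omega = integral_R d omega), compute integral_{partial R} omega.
integral_(partial R) omega = 1/6

Stokes: integral_partial_R omega = integral_R d omega with d omega = (∂Q/∂x - ∂P/∂y) dx ∧ dy.
  ∂Q/∂x = 1
  ∂P/∂y = 2*x
  integrand = ∂Q/∂x - ∂P/∂y = 1 - 2*x.
Integrating over R: integral_0^1 integral_0^{1-x} (1 - 2*x) dy dx = 1/6.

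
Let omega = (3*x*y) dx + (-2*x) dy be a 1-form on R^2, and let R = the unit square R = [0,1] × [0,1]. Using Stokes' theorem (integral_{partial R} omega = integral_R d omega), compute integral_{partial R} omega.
integral_(partial R) omega = -7/2

Stokes: integral_partial_R omega = integral_R d omega with d omega = (∂Q/∂x - ∂P/∂y) dx ∧ dy.
  ∂Q/∂x = -2
  ∂P/∂y = 3*x
  integrand = ∂Q/∂x - ∂P/∂y = -3*x - 2.
Integrating over R: integral_0^1 integral_0^1 (-3*x - 2) dx dy = -7/2.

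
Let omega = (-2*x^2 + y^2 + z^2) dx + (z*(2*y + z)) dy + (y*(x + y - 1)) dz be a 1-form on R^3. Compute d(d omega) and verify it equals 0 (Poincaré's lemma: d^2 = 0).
d(d omega) = 0

Step 1: d omega = sum_{i<j} (∂f_j/∂x_i - ∂f_i/∂x_j) dx_i ∧ dx_j:
  coeff of dx ∧ dy: -2*y
  coeff of dx ∧ dz: y - 2*z
  coeff of dy ∧ dz: x - 2*z - 1
Step 2: Apply d again to each 2-form coefficient. The only possible 3-form in R^3 is dx ∧ dy ∧ dz, with coefficient
  ∂(coeff of dy∧dz)/∂x - ∂(coeff of dx∧dz)/∂y + ∂(coeff of dx∧dy)/∂z
  = ∂/∂x (x - 2*z - 1) - ∂/∂y (y - 2*z) + ∂/∂z (-2*y).
Each of these terms simplifies to sums of mixed partials that cancel in pairs. The result is 0 (by equality of mixed partials for smooth functions — Schwarz / Clairaut).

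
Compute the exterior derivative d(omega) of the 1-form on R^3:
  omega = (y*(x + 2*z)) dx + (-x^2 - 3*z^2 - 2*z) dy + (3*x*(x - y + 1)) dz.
d(omega) = (-3*x - 2*z) dx ∧ dy + (6*x - 5*y + 3) dx ∧ dz + (-3*x + 6*z + 2) dy ∧ dz

For a 1-form omega = sum_i f_i dx_i, the exterior derivative is
  d(omega) = sum_{i < j} (∂f_j/∂x_i - ∂f_i/∂x_j) dx_i ∧ dx_j.
  coefficient of dx ∧ dy: ∂f_2/∂x - ∂f_1/∂y = ∂(-x^2 - 3*z^2 - 2*z)/∂x - ∂(y*(x + 2*z))/∂y = -3*x - 2*z
  coefficient of dx ∧ dz: ∂f_3/∂x - ∂f_1/∂z = ∂(3*x*(x - y + 1))/∂x - ∂(y*(x + 2*z))/∂z = 6*x - 5*y + 3
  coefficient of dy ∧ dz: ∂f_3/∂y - ∂f_2/∂z = ∂(3*x*(x - y + 1))/∂y - ∂(-x^2 - 3*z^2 - 2*z)/∂z = -3*x + 6*z + 2
Assembling: d(omega) = (-3*x - 2*z) dx ∧ dy + (6*x - 5*y + 3) dx ∧ dz + (-3*x + 6*z + 2) dy ∧ dz.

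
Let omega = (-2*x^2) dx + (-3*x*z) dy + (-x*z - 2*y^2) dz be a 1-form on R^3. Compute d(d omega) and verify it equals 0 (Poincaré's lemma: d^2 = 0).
d(d omega) = 0

Step 1: d omega = sum_{i<j} (∂f_j/∂x_i - ∂f_i/∂x_j) dx_i ∧ dx_j:
  coeff of dx ∧ dy: -3*z
  coeff of dx ∧ dz: -z
  coeff of dy ∧ dz: 3*x - 4*y
Step 2: Apply d again to each 2-form coefficient. The only possible 3-form in R^3 is dx ∧ dy ∧ dz, with coefficient
  ∂(coeff of dy∧dz)/∂x - ∂(coeff of dx∧dz)/∂y + ∂(coeff of dx∧dy)/∂z
  = ∂/∂x (3*x - 4*y) - ∂/∂y (-z) + ∂/∂z (-3*z).
Each of these terms simplifies to sums of mixed partials that cancel in pairs. The result is 0 (by equality of mixed partials for smooth functions — Schwarz / Clairaut).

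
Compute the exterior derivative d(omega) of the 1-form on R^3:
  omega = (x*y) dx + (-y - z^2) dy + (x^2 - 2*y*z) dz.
d(omega) = (-x) dx ∧ dy + (2*x) dx ∧ dz

For a 1-form omega = sum_i f_i dx_i, the exterior derivative is
  d(omega) = sum_{i < j} (∂f_j/∂x_i - ∂f_i/∂x_j) dx_i ∧ dx_j.
  coefficient of dx ∧ dy: ∂f_2/∂x - ∂f_1/∂y = ∂(-y - z^2)/∂x - ∂(x*y)/∂y = -x
  coefficient of dx ∧ dz: ∂f_3/∂x - ∂f_1/∂z = ∂(x^2 - 2*y*z)/∂x - ∂(x*y)/∂z = 2*x
Assembling: d(omega) = (-x) dx ∧ dy + (2*x) dx ∧ dz.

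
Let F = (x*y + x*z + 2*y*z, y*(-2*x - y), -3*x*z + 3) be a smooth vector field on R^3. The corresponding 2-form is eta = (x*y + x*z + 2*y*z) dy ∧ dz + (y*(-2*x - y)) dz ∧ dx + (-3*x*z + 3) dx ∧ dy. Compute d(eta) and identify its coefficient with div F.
d(eta) = (-5*x - y + z) dx ∧ dy ∧ dz; div F = -5*x - y + z

For a 2-form in R^3 of the form above, applying d gives a 3-form with coefficient ∂P/∂x + ∂Q/∂y + ∂R/∂z:
  ∂P/∂x = y + z
  ∂Q/∂y = -2*x - 2*y
  ∂R/∂z = -3*x
Sum = -5*x - y + z, which is exactly div F.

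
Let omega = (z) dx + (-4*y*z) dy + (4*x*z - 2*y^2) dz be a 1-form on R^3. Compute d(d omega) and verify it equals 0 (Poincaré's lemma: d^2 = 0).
d(d omega) = 0

Step 1: d omega = sum_{i<j} (∂f_j/∂x_i - ∂f_i/∂x_j) dx_i ∧ dx_j:
  coeff of dx ∧ dy: 0
  coeff of dx ∧ dz: 4*z - 1
  coeff of dy ∧ dz: 0
Step 2: Apply d again to each 2-form coefficient. The only possible 3-form in R^3 is dx ∧ dy ∧ dz, with coefficient
  ∂(coeff of dy∧dz)/∂x - ∂(coeff of dx∧dz)/∂y + ∂(coeff of dx∧dy)/∂z
  = ∂/∂x (0) - ∂/∂y (4*z - 1) + ∂/∂z (0).
Each of these terms simplifies to sums of mixed partials that cancel in pairs. The result is 0 (by equality of mixed partials for smooth functions — Schwarz / Clairaut).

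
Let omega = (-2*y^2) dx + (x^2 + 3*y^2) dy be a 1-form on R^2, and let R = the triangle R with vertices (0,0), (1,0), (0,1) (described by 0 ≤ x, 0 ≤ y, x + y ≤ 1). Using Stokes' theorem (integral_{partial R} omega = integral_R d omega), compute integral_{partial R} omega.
integral_(partial R) omega = 1

Stokes: integral_partial_R omega = integral_R d omega with d omega = (∂Q/∂x - ∂P/∂y) dx ∧ dy.
  ∂Q/∂x = 2*x
  ∂P/∂y = -4*y
  integrand = ∂Q/∂x - ∂P/∂y = 2*x + 4*y.
Integrating over R: integral_0^1 integral_0^{1-x} (2*x + 4*y) dy dx = 1.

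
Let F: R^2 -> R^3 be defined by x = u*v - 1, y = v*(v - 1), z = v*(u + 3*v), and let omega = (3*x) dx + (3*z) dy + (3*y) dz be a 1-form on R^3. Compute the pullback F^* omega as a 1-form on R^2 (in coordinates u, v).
F^* omega = (3*v*(u*v + v^2 - v - 1)) du + (3*u^2*v + 9*u*v^2 - 6*u*v - 3*u + 36*v^3 - 27*v^2) dv

Using F^*(f dg) = (f ∘ F) d(g ∘ F), substitute each coordinate x_i by F_i(u, v) in f_i, and replace dx_i by d F_i = (∂F_i/∂u) du + (∂F_i/∂v) dv.
  For the x component: f_1(F) = 3*u*v - 3; d F_1 = (v) du + (u) dv
  For the y component: f_2(F) = 3*v*(u + 3*v); d F_2 = (0) du + (2*v - 1) dv
  For the z component: f_3(F) = 3*v*(v - 1); d F_3 = (v) du + (u + 6*v) dv
Combining and collecting du, dv coefficients:
  coeff of du: 3*v*(u*v + v^2 - v - 1)
  coeff of dv: 3*u^2*v + 9*u*v^2 - 6*u*v - 3*u + 36*v^3 - 27*v^2
F^* omega = (3*v*(u*v + v^2 - v - 1)) du + (3*u^2*v + 9*u*v^2 - 6*u*v - 3*u + 36*v^3 - 27*v^2) dv.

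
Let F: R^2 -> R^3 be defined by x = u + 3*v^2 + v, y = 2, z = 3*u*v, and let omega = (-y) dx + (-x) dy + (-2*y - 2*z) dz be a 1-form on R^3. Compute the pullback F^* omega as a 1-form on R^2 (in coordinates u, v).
F^* omega = (-18*u*v^2 - 12*v - 2) du + (-18*u^2*v - 12*u - 12*v - 2) dv

Using F^*(f dg) = (f ∘ F) d(g ∘ F), substitute each coordinate x_i by F_i(u, v) in f_i, and replace dx_i by d F_i = (∂F_i/∂u) du + (∂F_i/∂v) dv.
  For the x component: f_1(F) = -2; d F_1 = (1) du + (6*v + 1) dv
  For the y component: f_2(F) = -u - 3*v^2 - v; d F_2 = (0) du + (0) dv
  For the z component: f_3(F) = -6*u*v - 4; d F_3 = (3*v) du + (3*u) dv
Combining and collecting du, dv coefficients:
  coeff of du: -18*u*v^2 - 12*v - 2
  coeff of dv: -18*u^2*v - 12*u - 12*v - 2
F^* omega = (-18*u*v^2 - 12*v - 2) du + (-18*u^2*v - 12*u - 12*v - 2) dv.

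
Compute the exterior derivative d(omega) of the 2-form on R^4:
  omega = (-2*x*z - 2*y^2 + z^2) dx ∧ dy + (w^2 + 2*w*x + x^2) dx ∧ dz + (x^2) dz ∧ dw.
d(omega) = (-2*x + 2*z) dx ∧ dy ∧ dz + (2*w + 4*x) dx ∧ dz ∧ dw

For a 2-form omega = sum_{i<j} g_{ij} dx_i ∧ dx_j, the exterior derivative is
  d(omega) = sum_{i<j} d(g_{ij}) ∧ dx_i ∧ dx_j = sum_{i<j, k} (∂g_{ij}/∂x_k) dx_k ∧ dx_i ∧ dx_j.
Expand each term, using dx_k ∧ dx_i ∧ dx_j = sgn(permutation) dx_{(a)} ∧ dx_{(b)} ∧ dx_{(c)} with (a < b < c) sorted:
  d(-2*x*z - 2*y^2 + z^2) includes (∂/∂z)(-2*x*z - 2*y^2 + z^2) dz = (-2*x + 2*z) dz, which multiplied by dx ∧ dy gives (-2*x + 2*z) dx ∧ dy ∧ dz
  d(w^2 + 2*w*x + x^2) includes (∂/∂w)(w^2 + 2*w*x + x^2) dw = (2*w + 2*x) dw, which multiplied by dx ∧ dz gives (2*w + 2*x) dx ∧ dz ∧ dw
  d(x^2) includes (∂/∂x)(x^2) dx = (2*x) dx, which multiplied by dz ∧ dw gives (2*x) dx ∧ dz ∧ dw
Collecting like 3-forms: d(omega) = (-2*x + 2*z) dx ∧ dy ∧ dz + (2*w + 4*x) dx ∧ dz ∧ dw.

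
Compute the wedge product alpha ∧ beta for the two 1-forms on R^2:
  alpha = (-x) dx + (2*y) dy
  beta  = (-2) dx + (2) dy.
alpha ∧ beta = (-2*x + 4*y) dx ∧ dy

Distribute the wedge, using dx_i ∧ dx_j = -dx_j ∧ dx_i and dx_i ∧ dx_i = 0. For each pair (i, j) with i < j, the coefficient of dx_i ∧ dx_j in alpha ∧ beta is (alpha_i * beta_j - alpha_j * beta_i). Collecting: alpha ∧ beta = (-2*x + 4*y) dx ∧ dy.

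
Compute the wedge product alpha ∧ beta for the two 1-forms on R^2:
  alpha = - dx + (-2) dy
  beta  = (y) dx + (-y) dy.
alpha ∧ beta = (3*y) dx ∧ dy

Distribute the wedge, using dx_i ∧ dx_j = -dx_j ∧ dx_i and dx_i ∧ dx_i = 0. For each pair (i, j) with i < j, the coefficient of dx_i ∧ dx_j in alpha ∧ beta is (alpha_i * beta_j - alpha_j * beta_i). Collecting: alpha ∧ beta = (3*y) dx ∧ dy.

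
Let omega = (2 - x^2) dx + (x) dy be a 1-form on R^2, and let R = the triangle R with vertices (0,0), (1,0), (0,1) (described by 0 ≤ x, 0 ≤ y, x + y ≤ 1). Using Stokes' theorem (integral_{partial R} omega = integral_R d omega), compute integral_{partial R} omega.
integral_(partial R) omega = 1/2

Stokes: integral_partial_R omega = integral_R d omega with d omega = (∂Q/∂x - ∂P/∂y) dx ∧ dy.
  ∂Q/∂x = 1
  ∂P/∂y = 0
  integrand = ∂Q/∂x - ∂P/∂y = 1.
Integrating over R: integral_0^1 integral_0^{1-x} (1) dy dx = 1/2.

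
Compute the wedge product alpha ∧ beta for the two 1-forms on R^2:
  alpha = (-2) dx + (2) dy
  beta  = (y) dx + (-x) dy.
alpha ∧ beta = (2*x - 2*y) dx ∧ dy

Distribute the wedge, using dx_i ∧ dx_j = -dx_j ∧ dx_i and dx_i ∧ dx_i = 0. For each pair (i, j) with i < j, the coefficient of dx_i ∧ dx_j in alpha ∧ beta is (alpha_i * beta_j - alpha_j * beta_i). Collecting: alpha ∧ beta = (2*x - 2*y) dx ∧ dy.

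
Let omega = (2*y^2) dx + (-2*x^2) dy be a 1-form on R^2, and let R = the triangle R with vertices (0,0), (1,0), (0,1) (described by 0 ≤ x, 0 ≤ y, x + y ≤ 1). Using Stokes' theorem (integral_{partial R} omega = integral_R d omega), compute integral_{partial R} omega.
integral_(partial R) omega = -4/3

Stokes: integral_partial_R omega = integral_R d omega with d omega = (∂Q/∂x - ∂P/∂y) dx ∧ dy.
  ∂Q/∂x = -4*x
  ∂P/∂y = 4*y
  integrand = ∂Q/∂x - ∂P/∂y = -4*x - 4*y.
Integrating over R: integral_0^1 integral_0^{1-x} (-4*x - 4*y) dy dx = -4/3.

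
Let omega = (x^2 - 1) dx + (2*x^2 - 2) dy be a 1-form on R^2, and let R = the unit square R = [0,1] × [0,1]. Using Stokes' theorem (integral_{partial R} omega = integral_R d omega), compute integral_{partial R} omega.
integral_(partial R) omega = 2

Stokes: integral_partial_R omega = integral_R d omega with d omega = (∂Q/∂x - ∂P/∂y) dx ∧ dy.
  ∂Q/∂x = 4*x
  ∂P/∂y = 0
  integrand = ∂Q/∂x - ∂P/∂y = 4*x.
Integrating over R: integral_0^1 integral_0^1 (4*x) dx dy = 2.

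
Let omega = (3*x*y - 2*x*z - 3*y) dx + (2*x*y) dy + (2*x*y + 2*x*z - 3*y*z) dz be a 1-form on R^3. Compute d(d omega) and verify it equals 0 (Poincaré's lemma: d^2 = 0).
d(d omega) = 0

Step 1: d omega = sum_{i<j} (∂f_j/∂x_i - ∂f_i/∂x_j) dx_i ∧ dx_j:
  coeff of dx ∧ dy: -3*x + 2*y + 3
  coeff of dx ∧ dz: 2*x + 2*y + 2*z
  coeff of dy ∧ dz: 2*x - 3*z
Step 2: Apply d again to each 2-form coefficient. The only possible 3-form in R^3 is dx ∧ dy ∧ dz, with coefficient
  ∂(coeff of dy∧dz)/∂x - ∂(coeff of dx∧dz)/∂y + ∂(coeff of dx∧dy)/∂z
  = ∂/∂x (2*x - 3*z) - ∂/∂y (2*x + 2*y + 2*z) + ∂/∂z (-3*x + 2*y + 3).
Each of these terms simplifies to sums of mixed partials that cancel in pairs. The result is 0 (by equality of mixed partials for smooth functions — Schwarz / Clairaut).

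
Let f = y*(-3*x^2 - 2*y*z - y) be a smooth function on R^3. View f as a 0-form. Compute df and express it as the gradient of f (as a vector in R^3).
df = (-6*x*y) dx + (-3*x^2 - 4*y*z - 2*y) dy + (-2*y^2) dz; grad f = (-6*x*y, -3*x^2 - 4*y*z - 2*y, -2*y^2)

For a 0-form f, d f = (∂f/∂x) dx + (∂f/∂y) dy + (∂f/∂z) dz. The components of the vector representation are exactly the entries of grad f in Cartesian coordinates:
  ∂f/∂x = -6*x*y
  ∂f/∂y = -3*x^2 - 4*y*z - 2*y
  ∂f/∂z = -2*y^2.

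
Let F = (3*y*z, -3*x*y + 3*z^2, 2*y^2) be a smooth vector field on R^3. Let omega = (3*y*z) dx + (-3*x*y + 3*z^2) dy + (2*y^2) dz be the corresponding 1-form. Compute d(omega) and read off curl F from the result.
d(omega) = (4*y - 6*z) dy ∧ dz + (3*y) dz ∧ dx + (-3*y - 3*z) dx ∧ dy; curl F = (4*y - 6*z, 3*y, -3*y - 3*z)

d omega = sum_{i<j} (∂f_j/∂x_i - ∂f_i/∂x_j) dx_i ∧ dx_j. Under the identification (dy ∧ dz, dz ∧ dx, dx ∧ dy) ↔ (e_x, e_y, e_z), the coefficients are exactly the components of curl F. Compute:
  ∂R/∂y - ∂Q/∂z = (4*y) - (6*z) = 4*y - 6*z
  ∂P/∂z - ∂R/∂x = (3*y) - (0) = 3*y
  ∂Q/∂x - ∂P/∂y = (-3*y) - (3*z) = -3*y - 3*z.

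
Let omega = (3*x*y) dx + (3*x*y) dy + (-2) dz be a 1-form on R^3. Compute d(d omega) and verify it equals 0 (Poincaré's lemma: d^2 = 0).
d(d omega) = 0

Step 1: d omega = sum_{i<j} (∂f_j/∂x_i - ∂f_i/∂x_j) dx_i ∧ dx_j:
  coeff of dx ∧ dy: -3*x + 3*y
  coeff of dx ∧ dz: 0
  coeff of dy ∧ dz: 0
Step 2: Apply d again to each 2-form coefficient. The only possible 3-form in R^3 is dx ∧ dy ∧ dz, with coefficient
  ∂(coeff of dy∧dz)/∂x - ∂(coeff of dx∧dz)/∂y + ∂(coeff of dx∧dy)/∂z
  = ∂/∂x (0) - ∂/∂y (0) + ∂/∂z (-3*x + 3*y).
Each of these terms simplifies to sums of mixed partials that cancel in pairs. The result is 0 (by equality of mixed partials for smooth functions — Schwarz / Clairaut).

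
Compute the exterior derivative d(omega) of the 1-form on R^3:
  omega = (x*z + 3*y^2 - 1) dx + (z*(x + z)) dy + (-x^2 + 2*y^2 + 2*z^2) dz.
d(omega) = (-6*y + z) dx ∧ dy + (-3*x) dx ∧ dz + (-x + 4*y - 2*z) dy ∧ dz

For a 1-form omega = sum_i f_i dx_i, the exterior derivative is
  d(omega) = sum_{i < j} (∂f_j/∂x_i - ∂f_i/∂x_j) dx_i ∧ dx_j.
  coefficient of dx ∧ dy: ∂f_2/∂x - ∂f_1/∂y = ∂(z*(x + z))/∂x - ∂(x*z + 3*y^2 - 1)/∂y = -6*y + z
  coefficient of dx ∧ dz: ∂f_3/∂x - ∂f_1/∂z = ∂(-x^2 + 2*y^2 + 2*z^2)/∂x - ∂(x*z + 3*y^2 - 1)/∂z = -3*x
  coefficient of dy ∧ dz: ∂f_3/∂y - ∂f_2/∂z = ∂(-x^2 + 2*y^2 + 2*z^2)/∂y - ∂(z*(x + z))/∂z = -x + 4*y - 2*z
Assembling: d(omega) = (-6*y + z) dx ∧ dy + (-3*x) dx ∧ dz + (-x + 4*y - 2*z) dy ∧ dz.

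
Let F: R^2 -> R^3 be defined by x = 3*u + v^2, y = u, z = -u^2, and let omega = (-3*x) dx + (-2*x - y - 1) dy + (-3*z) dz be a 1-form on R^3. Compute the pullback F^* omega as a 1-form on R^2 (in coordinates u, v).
F^* omega = (-6*u^3 - 34*u - 11*v^2 - 1) du + (6*v*(-3*u - v^2)) dv

Using F^*(f dg) = (f ∘ F) d(g ∘ F), substitute each coordinate x_i by F_i(u, v) in f_i, and replace dx_i by d F_i = (∂F_i/∂u) du + (∂F_i/∂v) dv.
  For the x component: f_1(F) = -9*u - 3*v^2; d F_1 = (3) du + (2*v) dv
  For the y component: f_2(F) = -7*u - 2*v^2 - 1; d F_2 = (1) du + (0) dv
  For the z component: f_3(F) = 3*u^2; d F_3 = (-2*u) du + (0) dv
Combining and collecting du, dv coefficients:
  coeff of du: -6*u^3 - 34*u - 11*v^2 - 1
  coeff of dv: 6*v*(-3*u - v^2)
F^* omega = (-6*u^3 - 34*u - 11*v^2 - 1) du + (6*v*(-3*u - v^2)) dv.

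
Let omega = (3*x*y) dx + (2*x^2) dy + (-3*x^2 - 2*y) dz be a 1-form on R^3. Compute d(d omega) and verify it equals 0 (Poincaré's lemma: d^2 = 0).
d(d omega) = 0

Step 1: d omega = sum_{i<j} (∂f_j/∂x_i - ∂f_i/∂x_j) dx_i ∧ dx_j:
  coeff of dx ∧ dy: x
  coeff of dx ∧ dz: -6*x
  coeff of dy ∧ dz: -2
Step 2: Apply d again to each 2-form coefficient. The only possible 3-form in R^3 is dx ∧ dy ∧ dz, with coefficient
  ∂(coeff of dy∧dz)/∂x - ∂(coeff of dx∧dz)/∂y + ∂(coeff of dx∧dy)/∂z
  = ∂/∂x (-2) - ∂/∂y (-6*x) + ∂/∂z (x).
Each of these terms simplifies to sums of mixed partials that cancel in pairs. The result is 0 (by equality of mixed partials for smooth functions — Schwarz / Clairaut).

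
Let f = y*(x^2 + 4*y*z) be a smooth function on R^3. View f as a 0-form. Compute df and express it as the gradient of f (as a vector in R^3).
df = (2*x*y) dx + (x^2 + 8*y*z) dy + (4*y^2) dz; grad f = (2*x*y, x^2 + 8*y*z, 4*y^2)

For a 0-form f, d f = (∂f/∂x) dx + (∂f/∂y) dy + (∂f/∂z) dz. The components of the vector representation are exactly the entries of grad f in Cartesian coordinates:
  ∂f/∂x = 2*x*y
  ∂f/∂y = x^2 + 8*y*z
  ∂f/∂z = 4*y^2.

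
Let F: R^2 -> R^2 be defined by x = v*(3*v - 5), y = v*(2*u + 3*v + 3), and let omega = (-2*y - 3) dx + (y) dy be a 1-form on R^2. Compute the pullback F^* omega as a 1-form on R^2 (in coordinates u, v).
F^* omega = (v^2*(4*u + 6*v + 6)) du + (4*u^2*v - 6*u*v^2 + 32*u*v - 18*v^3 + 21*v^2 + 21*v + 15) dv

Using F^*(f dg) = (f ∘ F) d(g ∘ F), substitute each coordinate x_i by F_i(u, v) in f_i, and replace dx_i by d F_i = (∂F_i/∂u) du + (∂F_i/∂v) dv.
  For the x component: f_1(F) = -4*u*v - 6*v^2 - 6*v - 3; d F_1 = (0) du + (6*v - 5) dv
  For the y component: f_2(F) = v*(2*u + 3*v + 3); d F_2 = (2*v) du + (2*u + 6*v + 3) dv
Combining and collecting du, dv coefficients:
  coeff of du: v^2*(4*u + 6*v + 6)
  coeff of dv: 4*u^2*v - 6*u*v^2 + 32*u*v - 18*v^3 + 21*v^2 + 21*v + 15
F^* omega = (v^2*(4*u + 6*v + 6)) du + (4*u^2*v - 6*u*v^2 + 32*u*v - 18*v^3 + 21*v^2 + 21*v + 15) dv.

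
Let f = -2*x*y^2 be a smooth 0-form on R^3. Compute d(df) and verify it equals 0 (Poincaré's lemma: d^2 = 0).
d(df) = 0

Step 1: df = sum_i (∂f/∂x_i) dx_i = (-2*y^2) dx + (-4*x*y) dy + (0) dz.
Step 2: Apply d again. Using the 1-form formula, the coefficient of dx ∧ dy in d(df) is ∂^2 f/∂x ∂y - ∂^2 f/∂y ∂x = (-4*y) - (-4*y) = 0 (equality of mixed partials for smooth f).
Similarly for dx ∧ dz and dy ∧ dz — all coefficients vanish. So d(df) = 0.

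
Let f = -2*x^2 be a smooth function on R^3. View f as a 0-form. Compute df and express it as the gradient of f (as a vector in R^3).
df = (-4*x) dx + (0) dy + (0) dz; grad f = (-4*x, 0, 0)

For a 0-form f, d f = (∂f/∂x) dx + (∂f/∂y) dy + (∂f/∂z) dz. The components of the vector representation are exactly the entries of grad f in Cartesian coordinates:
  ∂f/∂x = -4*x
  ∂f/∂y = 0
  ∂f/∂z = 0.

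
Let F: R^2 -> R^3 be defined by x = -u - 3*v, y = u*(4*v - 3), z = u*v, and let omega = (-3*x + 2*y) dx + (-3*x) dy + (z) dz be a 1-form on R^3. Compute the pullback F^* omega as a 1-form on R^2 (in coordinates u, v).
F^* omega = (u*v^2 + 4*u*v - 6*u + 36*v^2 - 36*v) du + (u^2*v + 12*u^2 + 12*u*v + 9*u - 27*v) dv

Using F^*(f dg) = (f ∘ F) d(g ∘ F), substitute each coordinate x_i by F_i(u, v) in f_i, and replace dx_i by d F_i = (∂F_i/∂u) du + (∂F_i/∂v) dv.
  For the x component: f_1(F) = 8*u*v - 3*u + 9*v; d F_1 = (-1) du + (-3) dv
  For the y component: f_2(F) = 3*u + 9*v; d F_2 = (4*v - 3) du + (4*u) dv
  For the z component: f_3(F) = u*v; d F_3 = (v) du + (u) dv
Combining and collecting du, dv coefficients:
  coeff of du: u*v^2 + 4*u*v - 6*u + 36*v^2 - 36*v
  coeff of dv: u^2*v + 12*u^2 + 12*u*v + 9*u - 27*v
F^* omega = (u*v^2 + 4*u*v - 6*u + 36*v^2 - 36*v) du + (u^2*v + 12*u^2 + 12*u*v + 9*u - 27*v) dv.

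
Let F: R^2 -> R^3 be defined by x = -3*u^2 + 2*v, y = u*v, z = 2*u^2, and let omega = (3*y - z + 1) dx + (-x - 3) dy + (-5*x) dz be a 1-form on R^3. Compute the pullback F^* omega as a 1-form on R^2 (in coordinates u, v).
F^* omega = (72*u^3 - 15*u^2*v - 40*u*v - 6*u - 2*v^2 - 3*v) du + (3*u^3 - 4*u^2 + 4*u*v - 3*u + 2) dv

Using F^*(f dg) = (f ∘ F) d(g ∘ F), substitute each coordinate x_i by F_i(u, v) in f_i, and replace dx_i by d F_i = (∂F_i/∂u) du + (∂F_i/∂v) dv.
  For the x component: f_1(F) = -2*u^2 + 3*u*v + 1; d F_1 = (-6*u) du + (2) dv
  For the y component: f_2(F) = 3*u^2 - 2*v - 3; d F_2 = (v) du + (u) dv
  For the z component: f_3(F) = 15*u^2 - 10*v; d F_3 = (4*u) du + (0) dv
Combining and collecting du, dv coefficients:
  coeff of du: 72*u^3 - 15*u^2*v - 40*u*v - 6*u - 2*v^2 - 3*v
  coeff of dv: 3*u^3 - 4*u^2 + 4*u*v - 3*u + 2
F^* omega = (72*u^3 - 15*u^2*v - 40*u*v - 6*u - 2*v^2 - 3*v) du + (3*u^3 - 4*u^2 + 4*u*v - 3*u + 2) dv.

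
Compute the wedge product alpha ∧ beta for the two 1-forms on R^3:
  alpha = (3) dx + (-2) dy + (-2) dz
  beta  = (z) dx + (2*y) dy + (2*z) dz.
alpha ∧ beta = (6*y + 2*z) dx ∧ dy + (8*z) dx ∧ dz + (4*y - 4*z) dy ∧ dz

Distribute the wedge, using dx_i ∧ dx_j = -dx_j ∧ dx_i and dx_i ∧ dx_i = 0. For each pair (i, j) with i < j, the coefficient of dx_i ∧ dx_j in alpha ∧ beta is (alpha_i * beta_j - alpha_j * beta_i). Collecting: alpha ∧ beta = (6*y + 2*z) dx ∧ dy + (8*z) dx ∧ dz + (4*y - 4*z) dy ∧ dz.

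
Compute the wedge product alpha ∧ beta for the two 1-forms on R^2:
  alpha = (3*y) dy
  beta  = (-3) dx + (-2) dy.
alpha ∧ beta = (9*y) dx ∧ dy

Distribute the wedge, using dx_i ∧ dx_j = -dx_j ∧ dx_i and dx_i ∧ dx_i = 0. For each pair (i, j) with i < j, the coefficient of dx_i ∧ dx_j in alpha ∧ beta is (alpha_i * beta_j - alpha_j * beta_i). Collecting: alpha ∧ beta = (9*y) dx ∧ dy.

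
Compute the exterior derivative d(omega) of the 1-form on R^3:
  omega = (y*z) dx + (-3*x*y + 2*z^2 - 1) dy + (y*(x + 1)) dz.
d(omega) = (-3*y - z) dx ∧ dy + (x - 4*z + 1) dy ∧ dz

For a 1-form omega = sum_i f_i dx_i, the exterior derivative is
  d(omega) = sum_{i < j} (∂f_j/∂x_i - ∂f_i/∂x_j) dx_i ∧ dx_j.
  coefficient of dx ∧ dy: ∂f_2/∂x - ∂f_1/∂y = ∂(-3*x*y + 2*z^2 - 1)/∂x - ∂(y*z)/∂y = -3*y - z
  coefficient of dy ∧ dz: ∂f_3/∂y - ∂f_2/∂z = ∂(y*(x + 1))/∂y - ∂(-3*x*y + 2*z^2 - 1)/∂z = x - 4*z + 1
Assembling: d(omega) = (-3*y - z) dx ∧ dy + (x - 4*z + 1) dy ∧ dz.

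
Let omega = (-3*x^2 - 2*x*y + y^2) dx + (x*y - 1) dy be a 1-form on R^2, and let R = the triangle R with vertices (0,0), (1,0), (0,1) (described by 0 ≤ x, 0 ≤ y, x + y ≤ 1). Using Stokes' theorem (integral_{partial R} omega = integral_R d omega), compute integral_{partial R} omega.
integral_(partial R) omega = 1/6

Stokes: integral_partial_R omega = integral_R d omega with d omega = (∂Q/∂x - ∂P/∂y) dx ∧ dy.
  ∂Q/∂x = y
  ∂P/∂y = -2*x + 2*y
  integrand = ∂Q/∂x - ∂P/∂y = 2*x - y.
Integrating over R: integral_0^1 integral_0^{1-x} (2*x - y) dy dx = 1/6.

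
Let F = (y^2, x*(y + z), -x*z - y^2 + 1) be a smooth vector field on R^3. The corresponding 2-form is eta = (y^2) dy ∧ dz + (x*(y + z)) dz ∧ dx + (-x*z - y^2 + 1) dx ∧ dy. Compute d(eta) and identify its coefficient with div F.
d(eta) = (0) dx ∧ dy ∧ dz; div F = 0

For a 2-form in R^3 of the form above, applying d gives a 3-form with coefficient ∂P/∂x + ∂Q/∂y + ∂R/∂z:
  ∂P/∂x = 0
  ∂Q/∂y = x
  ∂R/∂z = -x
Sum = 0, which is exactly div F.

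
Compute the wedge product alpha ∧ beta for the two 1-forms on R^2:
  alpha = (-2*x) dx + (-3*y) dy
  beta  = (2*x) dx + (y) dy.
alpha ∧ beta = (4*x*y) dx ∧ dy

Distribute the wedge, using dx_i ∧ dx_j = -dx_j ∧ dx_i and dx_i ∧ dx_i = 0. For each pair (i, j) with i < j, the coefficient of dx_i ∧ dx_j in alpha ∧ beta is (alpha_i * beta_j - alpha_j * beta_i). Collecting: alpha ∧ beta = (4*x*y) dx ∧ dy.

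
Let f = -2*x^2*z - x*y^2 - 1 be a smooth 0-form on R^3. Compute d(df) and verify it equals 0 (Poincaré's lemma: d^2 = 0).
d(df) = 0

Step 1: df = sum_i (∂f/∂x_i) dx_i = (-4*x*z - y^2) dx + (-2*x*y) dy + (-2*x^2) dz.
Step 2: Apply d again. Using the 1-form formula, the coefficient of dx ∧ dy in d(df) is ∂^2 f/∂x ∂y - ∂^2 f/∂y ∂x = (-2*y) - (-2*y) = 0 (equality of mixed partials for smooth f).
Similarly for dx ∧ dz and dy ∧ dz — all coefficients vanish. So d(df) = 0.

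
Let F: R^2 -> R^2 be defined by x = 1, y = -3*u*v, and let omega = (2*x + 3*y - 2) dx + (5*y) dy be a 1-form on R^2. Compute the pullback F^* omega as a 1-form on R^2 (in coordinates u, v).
F^* omega = (45*u*v^2) du + (45*u^2*v) dv

Using F^*(f dg) = (f ∘ F) d(g ∘ F), substitute each coordinate x_i by F_i(u, v) in f_i, and replace dx_i by d F_i = (∂F_i/∂u) du + (∂F_i/∂v) dv.
  For the x component: f_1(F) = -9*u*v; d F_1 = (0) du + (0) dv
  For the y component: f_2(F) = -15*u*v; d F_2 = (-3*v) du + (-3*u) dv
Combining and collecting du, dv coefficients:
  coeff of du: 45*u*v^2
  coeff of dv: 45*u^2*v
F^* omega = (45*u*v^2) du + (45*u^2*v) dv.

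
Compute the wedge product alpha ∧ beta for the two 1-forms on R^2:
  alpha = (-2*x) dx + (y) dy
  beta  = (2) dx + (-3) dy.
alpha ∧ beta = (6*x - 2*y) dx ∧ dy

Distribute the wedge, using dx_i ∧ dx_j = -dx_j ∧ dx_i and dx_i ∧ dx_i = 0. For each pair (i, j) with i < j, the coefficient of dx_i ∧ dx_j in alpha ∧ beta is (alpha_i * beta_j - alpha_j * beta_i). Collecting: alpha ∧ beta = (6*x - 2*y) dx ∧ dy.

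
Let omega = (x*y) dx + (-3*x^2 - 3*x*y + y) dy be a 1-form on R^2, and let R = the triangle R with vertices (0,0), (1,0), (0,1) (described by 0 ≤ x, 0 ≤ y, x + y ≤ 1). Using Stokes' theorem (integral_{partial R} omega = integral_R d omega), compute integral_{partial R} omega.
integral_(partial R) omega = -5/3

Stokes: integral_partial_R omega = integral_R d omega with d omega = (∂Q/∂x - ∂P/∂y) dx ∧ dy.
  ∂Q/∂x = -6*x - 3*y
  ∂P/∂y = x
  integrand = ∂Q/∂x - ∂P/∂y = -7*x - 3*y.
Integrating over R: integral_0^1 integral_0^{1-x} (-7*x - 3*y) dy dx = -5/3.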